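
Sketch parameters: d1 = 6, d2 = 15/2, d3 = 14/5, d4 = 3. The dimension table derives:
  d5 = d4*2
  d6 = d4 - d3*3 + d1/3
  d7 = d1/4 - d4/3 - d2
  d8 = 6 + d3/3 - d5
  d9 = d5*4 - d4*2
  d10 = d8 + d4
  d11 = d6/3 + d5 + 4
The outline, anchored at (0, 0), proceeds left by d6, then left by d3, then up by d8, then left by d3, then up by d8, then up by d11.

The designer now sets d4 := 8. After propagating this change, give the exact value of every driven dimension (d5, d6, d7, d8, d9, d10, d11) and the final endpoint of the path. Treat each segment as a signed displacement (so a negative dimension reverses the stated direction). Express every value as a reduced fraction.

Apply edit: d4 := 8
  d5 = d4*2 = 16
  d6 = d4 - d3*3 + d1/3 = 8/5
  d7 = d1/4 - d4/3 - d2 = -26/3
  d8 = 6 + d3/3 - d5 = -136/15
  d9 = d5*4 - d4*2 = 48
  d10 = d8 + d4 = -16/15
  d11 = d6/3 + d5 + 4 = 308/15
Walk from origin (0, 0):
  seg 1: left by d6 = 8/5 → (-8/5, 0)
  seg 2: left by d3 = 14/5 → (-22/5, 0)
  seg 3: up by d8 = -136/15 → (-22/5, -136/15)
  seg 4: left by d3 = 14/5 → (-36/5, -136/15)
  seg 5: up by d8 = -136/15 → (-36/5, -272/15)
  seg 6: up by d11 = 308/15 → (-36/5, 12/5)

d5 = 16
d6 = 8/5
d7 = -26/3
d8 = -136/15
d9 = 48
d10 = -16/15
d11 = 308/15
endpoint = (-36/5, 12/5)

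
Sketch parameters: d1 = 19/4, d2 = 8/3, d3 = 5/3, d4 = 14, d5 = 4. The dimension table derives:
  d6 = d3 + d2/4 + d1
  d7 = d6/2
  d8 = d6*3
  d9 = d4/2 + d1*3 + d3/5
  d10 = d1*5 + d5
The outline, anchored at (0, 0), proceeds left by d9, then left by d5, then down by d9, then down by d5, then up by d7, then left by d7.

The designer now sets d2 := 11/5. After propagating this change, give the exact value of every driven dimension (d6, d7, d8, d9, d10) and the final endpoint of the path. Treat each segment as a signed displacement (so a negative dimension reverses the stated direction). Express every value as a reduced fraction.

Apply edit: d2 := 11/5
  d6 = d3 + d2/4 + d1 = 209/30
  d7 = d6/2 = 209/60
  d8 = d6*3 = 209/10
  d9 = d4/2 + d1*3 + d3/5 = 259/12
  d10 = d1*5 + d5 = 111/4
Walk from origin (0, 0):
  seg 1: left by d9 = 259/12 → (-259/12, 0)
  seg 2: left by d5 = 4 → (-307/12, 0)
  seg 3: down by d9 = 259/12 → (-307/12, -259/12)
  seg 4: down by d5 = 4 → (-307/12, -307/12)
  seg 5: up by d7 = 209/60 → (-307/12, -221/10)
  seg 6: left by d7 = 209/60 → (-436/15, -221/10)

d6 = 209/30
d7 = 209/60
d8 = 209/10
d9 = 259/12
d10 = 111/4
endpoint = (-436/15, -221/10)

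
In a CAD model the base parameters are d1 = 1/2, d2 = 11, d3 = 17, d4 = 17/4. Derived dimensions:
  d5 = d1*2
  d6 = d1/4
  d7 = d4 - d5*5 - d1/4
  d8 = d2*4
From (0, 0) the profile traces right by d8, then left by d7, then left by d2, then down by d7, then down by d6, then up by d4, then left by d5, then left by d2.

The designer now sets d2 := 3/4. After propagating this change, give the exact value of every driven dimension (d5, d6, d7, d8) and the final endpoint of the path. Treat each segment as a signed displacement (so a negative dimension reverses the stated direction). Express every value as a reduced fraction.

Apply edit: d2 := 3/4
  d5 = d1*2 = 1
  d6 = d1/4 = 1/8
  d7 = d4 - d5*5 - d1/4 = -7/8
  d8 = d2*4 = 3
Walk from origin (0, 0):
  seg 1: right by d8 = 3 → (3, 0)
  seg 2: left by d7 = -7/8 → (31/8, 0)
  seg 3: left by d2 = 3/4 → (25/8, 0)
  seg 4: down by d7 = -7/8 → (25/8, 7/8)
  seg 5: down by d6 = 1/8 → (25/8, 3/4)
  seg 6: up by d4 = 17/4 → (25/8, 5)
  seg 7: left by d5 = 1 → (17/8, 5)
  seg 8: left by d2 = 3/4 → (11/8, 5)

d5 = 1
d6 = 1/8
d7 = -7/8
d8 = 3
endpoint = (11/8, 5)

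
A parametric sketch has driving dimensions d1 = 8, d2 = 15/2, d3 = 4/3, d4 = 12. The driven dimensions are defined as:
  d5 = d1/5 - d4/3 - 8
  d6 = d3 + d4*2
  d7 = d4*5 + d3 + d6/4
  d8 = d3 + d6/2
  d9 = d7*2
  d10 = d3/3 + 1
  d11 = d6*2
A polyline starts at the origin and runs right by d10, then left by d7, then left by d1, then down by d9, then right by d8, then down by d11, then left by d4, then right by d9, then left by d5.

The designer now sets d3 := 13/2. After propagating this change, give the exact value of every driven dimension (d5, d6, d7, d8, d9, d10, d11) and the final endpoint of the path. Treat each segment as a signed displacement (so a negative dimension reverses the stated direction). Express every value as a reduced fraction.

d5 = -52/5
d6 = 61/2
d7 = 593/8
d8 = 87/4
d9 = 593/4
d10 = 19/6
d11 = 61
endpoint = (10733/120, -837/4)

Apply edit: d3 := 13/2
  d5 = d1/5 - d4/3 - 8 = -52/5
  d6 = d3 + d4*2 = 61/2
  d7 = d4*5 + d3 + d6/4 = 593/8
  d8 = d3 + d6/2 = 87/4
  d9 = d7*2 = 593/4
  d10 = d3/3 + 1 = 19/6
  d11 = d6*2 = 61
Walk from origin (0, 0):
  seg 1: right by d10 = 19/6 → (19/6, 0)
  seg 2: left by d7 = 593/8 → (-1703/24, 0)
  seg 3: left by d1 = 8 → (-1895/24, 0)
  seg 4: down by d9 = 593/4 → (-1895/24, -593/4)
  seg 5: right by d8 = 87/4 → (-1373/24, -593/4)
  seg 6: down by d11 = 61 → (-1373/24, -837/4)
  seg 7: left by d4 = 12 → (-1661/24, -837/4)
  seg 8: right by d9 = 593/4 → (1897/24, -837/4)
  seg 9: left by d5 = -52/5 → (10733/120, -837/4)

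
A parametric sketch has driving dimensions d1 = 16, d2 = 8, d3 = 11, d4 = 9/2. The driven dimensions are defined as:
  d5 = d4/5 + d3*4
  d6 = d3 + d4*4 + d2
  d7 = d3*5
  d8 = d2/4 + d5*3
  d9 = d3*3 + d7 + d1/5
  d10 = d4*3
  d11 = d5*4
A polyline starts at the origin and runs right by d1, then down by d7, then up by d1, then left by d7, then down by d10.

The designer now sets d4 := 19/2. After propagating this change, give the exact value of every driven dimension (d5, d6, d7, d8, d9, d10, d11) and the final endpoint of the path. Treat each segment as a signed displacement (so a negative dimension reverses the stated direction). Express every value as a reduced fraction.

d5 = 459/10
d6 = 57
d7 = 55
d8 = 1397/10
d9 = 456/5
d10 = 57/2
d11 = 918/5
endpoint = (-39, -135/2)

Apply edit: d4 := 19/2
  d5 = d4/5 + d3*4 = 459/10
  d6 = d3 + d4*4 + d2 = 57
  d7 = d3*5 = 55
  d8 = d2/4 + d5*3 = 1397/10
  d9 = d3*3 + d7 + d1/5 = 456/5
  d10 = d4*3 = 57/2
  d11 = d5*4 = 918/5
Walk from origin (0, 0):
  seg 1: right by d1 = 16 → (16, 0)
  seg 2: down by d7 = 55 → (16, -55)
  seg 3: up by d1 = 16 → (16, -39)
  seg 4: left by d7 = 55 → (-39, -39)
  seg 5: down by d10 = 57/2 → (-39, -135/2)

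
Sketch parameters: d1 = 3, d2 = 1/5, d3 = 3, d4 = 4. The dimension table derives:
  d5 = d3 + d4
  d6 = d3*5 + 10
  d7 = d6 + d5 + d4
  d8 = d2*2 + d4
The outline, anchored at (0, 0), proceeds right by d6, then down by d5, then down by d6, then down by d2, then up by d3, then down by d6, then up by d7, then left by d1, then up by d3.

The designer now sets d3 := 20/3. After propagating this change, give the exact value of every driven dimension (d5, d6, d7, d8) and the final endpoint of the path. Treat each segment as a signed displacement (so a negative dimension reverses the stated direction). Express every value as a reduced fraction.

Apply edit: d3 := 20/3
  d5 = d3 + d4 = 32/3
  d6 = d3*5 + 10 = 130/3
  d7 = d6 + d5 + d4 = 58
  d8 = d2*2 + d4 = 22/5
Walk from origin (0, 0):
  seg 1: right by d6 = 130/3 → (130/3, 0)
  seg 2: down by d5 = 32/3 → (130/3, -32/3)
  seg 3: down by d6 = 130/3 → (130/3, -54)
  seg 4: down by d2 = 1/5 → (130/3, -271/5)
  seg 5: up by d3 = 20/3 → (130/3, -713/15)
  seg 6: down by d6 = 130/3 → (130/3, -1363/15)
  seg 7: up by d7 = 58 → (130/3, -493/15)
  seg 8: left by d1 = 3 → (121/3, -493/15)
  seg 9: up by d3 = 20/3 → (121/3, -131/5)

d5 = 32/3
d6 = 130/3
d7 = 58
d8 = 22/5
endpoint = (121/3, -131/5)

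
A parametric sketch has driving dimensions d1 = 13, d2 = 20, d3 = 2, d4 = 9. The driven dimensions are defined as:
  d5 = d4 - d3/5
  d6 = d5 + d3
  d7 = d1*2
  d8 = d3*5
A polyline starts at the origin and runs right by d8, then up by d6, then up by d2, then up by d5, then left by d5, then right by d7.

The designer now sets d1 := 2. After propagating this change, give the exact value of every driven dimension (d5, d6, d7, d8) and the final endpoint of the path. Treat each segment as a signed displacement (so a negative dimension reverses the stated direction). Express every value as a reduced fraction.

Apply edit: d1 := 2
  d5 = d4 - d3/5 = 43/5
  d6 = d5 + d3 = 53/5
  d7 = d1*2 = 4
  d8 = d3*5 = 10
Walk from origin (0, 0):
  seg 1: right by d8 = 10 → (10, 0)
  seg 2: up by d6 = 53/5 → (10, 53/5)
  seg 3: up by d2 = 20 → (10, 153/5)
  seg 4: up by d5 = 43/5 → (10, 196/5)
  seg 5: left by d5 = 43/5 → (7/5, 196/5)
  seg 6: right by d7 = 4 → (27/5, 196/5)

d5 = 43/5
d6 = 53/5
d7 = 4
d8 = 10
endpoint = (27/5, 196/5)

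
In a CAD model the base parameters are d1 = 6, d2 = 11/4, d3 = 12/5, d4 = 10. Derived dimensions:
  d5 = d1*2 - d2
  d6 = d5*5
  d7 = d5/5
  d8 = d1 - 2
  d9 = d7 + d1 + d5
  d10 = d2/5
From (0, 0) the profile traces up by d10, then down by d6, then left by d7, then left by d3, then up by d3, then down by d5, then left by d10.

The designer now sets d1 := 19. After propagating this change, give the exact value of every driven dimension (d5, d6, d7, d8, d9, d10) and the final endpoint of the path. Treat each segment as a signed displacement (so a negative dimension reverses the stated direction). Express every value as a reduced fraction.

d5 = 141/4
d6 = 705/4
d7 = 141/20
d8 = 17
d9 = 613/10
d10 = 11/20
endpoint = (-10, -4171/20)

Apply edit: d1 := 19
  d5 = d1*2 - d2 = 141/4
  d6 = d5*5 = 705/4
  d7 = d5/5 = 141/20
  d8 = d1 - 2 = 17
  d9 = d7 + d1 + d5 = 613/10
  d10 = d2/5 = 11/20
Walk from origin (0, 0):
  seg 1: up by d10 = 11/20 → (0, 11/20)
  seg 2: down by d6 = 705/4 → (0, -1757/10)
  seg 3: left by d7 = 141/20 → (-141/20, -1757/10)
  seg 4: left by d3 = 12/5 → (-189/20, -1757/10)
  seg 5: up by d3 = 12/5 → (-189/20, -1733/10)
  seg 6: down by d5 = 141/4 → (-189/20, -4171/20)
  seg 7: left by d10 = 11/20 → (-10, -4171/20)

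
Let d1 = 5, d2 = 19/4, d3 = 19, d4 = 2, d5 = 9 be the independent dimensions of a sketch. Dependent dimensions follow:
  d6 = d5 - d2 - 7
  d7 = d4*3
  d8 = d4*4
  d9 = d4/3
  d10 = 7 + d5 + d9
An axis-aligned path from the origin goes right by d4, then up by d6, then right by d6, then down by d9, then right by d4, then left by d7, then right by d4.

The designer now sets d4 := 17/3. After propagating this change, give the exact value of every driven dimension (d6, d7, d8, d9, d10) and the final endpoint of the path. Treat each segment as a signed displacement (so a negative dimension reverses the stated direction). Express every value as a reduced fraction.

Apply edit: d4 := 17/3
  d6 = d5 - d2 - 7 = -11/4
  d7 = d4*3 = 17
  d8 = d4*4 = 68/3
  d9 = d4/3 = 17/9
  d10 = 7 + d5 + d9 = 161/9
Walk from origin (0, 0):
  seg 1: right by d4 = 17/3 → (17/3, 0)
  seg 2: up by d6 = -11/4 → (17/3, -11/4)
  seg 3: right by d6 = -11/4 → (35/12, -11/4)
  seg 4: down by d9 = 17/9 → (35/12, -167/36)
  seg 5: right by d4 = 17/3 → (103/12, -167/36)
  seg 6: left by d7 = 17 → (-101/12, -167/36)
  seg 7: right by d4 = 17/3 → (-11/4, -167/36)

d6 = -11/4
d7 = 17
d8 = 68/3
d9 = 17/9
d10 = 161/9
endpoint = (-11/4, -167/36)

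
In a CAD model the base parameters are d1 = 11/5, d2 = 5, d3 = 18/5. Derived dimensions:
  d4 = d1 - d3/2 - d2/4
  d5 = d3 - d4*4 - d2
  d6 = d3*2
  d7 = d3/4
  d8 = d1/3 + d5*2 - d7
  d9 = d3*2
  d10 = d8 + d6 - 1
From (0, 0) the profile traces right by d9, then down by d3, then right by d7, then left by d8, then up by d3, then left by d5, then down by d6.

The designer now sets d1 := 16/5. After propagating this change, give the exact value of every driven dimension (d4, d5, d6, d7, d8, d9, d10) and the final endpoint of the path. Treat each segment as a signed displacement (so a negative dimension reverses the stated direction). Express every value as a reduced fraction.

Apply edit: d1 := 16/5
  d4 = d1 - d3/2 - d2/4 = 3/20
  d5 = d3 - d4*4 - d2 = -2
  d6 = d3*2 = 36/5
  d7 = d3/4 = 9/10
  d8 = d1/3 + d5*2 - d7 = -23/6
  d9 = d3*2 = 36/5
  d10 = d8 + d6 - 1 = 71/30
Walk from origin (0, 0):
  seg 1: right by d9 = 36/5 → (36/5, 0)
  seg 2: down by d3 = 18/5 → (36/5, -18/5)
  seg 3: right by d7 = 9/10 → (81/10, -18/5)
  seg 4: left by d8 = -23/6 → (179/15, -18/5)
  seg 5: up by d3 = 18/5 → (179/15, 0)
  seg 6: left by d5 = -2 → (209/15, 0)
  seg 7: down by d6 = 36/5 → (209/15, -36/5)

d4 = 3/20
d5 = -2
d6 = 36/5
d7 = 9/10
d8 = -23/6
d9 = 36/5
d10 = 71/30
endpoint = (209/15, -36/5)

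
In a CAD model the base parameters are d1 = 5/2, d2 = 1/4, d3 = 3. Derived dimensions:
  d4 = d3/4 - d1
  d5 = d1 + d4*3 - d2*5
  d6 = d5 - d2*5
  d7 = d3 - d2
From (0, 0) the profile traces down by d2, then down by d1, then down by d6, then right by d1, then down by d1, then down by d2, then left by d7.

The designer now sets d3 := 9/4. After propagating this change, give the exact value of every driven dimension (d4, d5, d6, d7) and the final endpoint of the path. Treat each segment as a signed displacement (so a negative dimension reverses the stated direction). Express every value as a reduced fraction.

d4 = -31/16
d5 = -73/16
d6 = -93/16
d7 = 2
endpoint = (1/2, 5/16)

Apply edit: d3 := 9/4
  d4 = d3/4 - d1 = -31/16
  d5 = d1 + d4*3 - d2*5 = -73/16
  d6 = d5 - d2*5 = -93/16
  d7 = d3 - d2 = 2
Walk from origin (0, 0):
  seg 1: down by d2 = 1/4 → (0, -1/4)
  seg 2: down by d1 = 5/2 → (0, -11/4)
  seg 3: down by d6 = -93/16 → (0, 49/16)
  seg 4: right by d1 = 5/2 → (5/2, 49/16)
  seg 5: down by d1 = 5/2 → (5/2, 9/16)
  seg 6: down by d2 = 1/4 → (5/2, 5/16)
  seg 7: left by d7 = 2 → (1/2, 5/16)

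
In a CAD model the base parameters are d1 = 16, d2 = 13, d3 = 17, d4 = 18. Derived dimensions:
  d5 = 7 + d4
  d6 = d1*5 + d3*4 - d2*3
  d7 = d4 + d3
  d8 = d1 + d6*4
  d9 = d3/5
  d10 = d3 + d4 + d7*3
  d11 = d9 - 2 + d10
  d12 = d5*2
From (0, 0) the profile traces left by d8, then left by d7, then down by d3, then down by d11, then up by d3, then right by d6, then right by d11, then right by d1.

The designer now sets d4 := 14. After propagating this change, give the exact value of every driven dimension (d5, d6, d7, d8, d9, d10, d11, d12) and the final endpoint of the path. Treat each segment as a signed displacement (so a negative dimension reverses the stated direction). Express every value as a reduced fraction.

Apply edit: d4 := 14
  d5 = 7 + d4 = 21
  d6 = d1*5 + d3*4 - d2*3 = 109
  d7 = d4 + d3 = 31
  d8 = d1 + d6*4 = 452
  d9 = d3/5 = 17/5
  d10 = d3 + d4 + d7*3 = 124
  d11 = d9 - 2 + d10 = 627/5
  d12 = d5*2 = 42
Walk from origin (0, 0):
  seg 1: left by d8 = 452 → (-452, 0)
  seg 2: left by d7 = 31 → (-483, 0)
  seg 3: down by d3 = 17 → (-483, -17)
  seg 4: down by d11 = 627/5 → (-483, -712/5)
  seg 5: up by d3 = 17 → (-483, -627/5)
  seg 6: right by d6 = 109 → (-374, -627/5)
  seg 7: right by d11 = 627/5 → (-1243/5, -627/5)
  seg 8: right by d1 = 16 → (-1163/5, -627/5)

d5 = 21
d6 = 109
d7 = 31
d8 = 452
d9 = 17/5
d10 = 124
d11 = 627/5
d12 = 42
endpoint = (-1163/5, -627/5)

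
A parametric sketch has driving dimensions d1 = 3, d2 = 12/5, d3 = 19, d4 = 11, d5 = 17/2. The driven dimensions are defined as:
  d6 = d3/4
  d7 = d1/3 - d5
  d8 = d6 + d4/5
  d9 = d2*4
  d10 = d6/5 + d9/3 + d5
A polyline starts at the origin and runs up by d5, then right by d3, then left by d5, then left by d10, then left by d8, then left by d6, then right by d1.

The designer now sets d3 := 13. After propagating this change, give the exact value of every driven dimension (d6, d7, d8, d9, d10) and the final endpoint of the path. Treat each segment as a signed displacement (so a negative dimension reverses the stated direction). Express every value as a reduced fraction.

d6 = 13/4
d7 = -15/2
d8 = 109/20
d9 = 48/5
d10 = 247/20
endpoint = (-271/20, 17/2)

Apply edit: d3 := 13
  d6 = d3/4 = 13/4
  d7 = d1/3 - d5 = -15/2
  d8 = d6 + d4/5 = 109/20
  d9 = d2*4 = 48/5
  d10 = d6/5 + d9/3 + d5 = 247/20
Walk from origin (0, 0):
  seg 1: up by d5 = 17/2 → (0, 17/2)
  seg 2: right by d3 = 13 → (13, 17/2)
  seg 3: left by d5 = 17/2 → (9/2, 17/2)
  seg 4: left by d10 = 247/20 → (-157/20, 17/2)
  seg 5: left by d8 = 109/20 → (-133/10, 17/2)
  seg 6: left by d6 = 13/4 → (-331/20, 17/2)
  seg 7: right by d1 = 3 → (-271/20, 17/2)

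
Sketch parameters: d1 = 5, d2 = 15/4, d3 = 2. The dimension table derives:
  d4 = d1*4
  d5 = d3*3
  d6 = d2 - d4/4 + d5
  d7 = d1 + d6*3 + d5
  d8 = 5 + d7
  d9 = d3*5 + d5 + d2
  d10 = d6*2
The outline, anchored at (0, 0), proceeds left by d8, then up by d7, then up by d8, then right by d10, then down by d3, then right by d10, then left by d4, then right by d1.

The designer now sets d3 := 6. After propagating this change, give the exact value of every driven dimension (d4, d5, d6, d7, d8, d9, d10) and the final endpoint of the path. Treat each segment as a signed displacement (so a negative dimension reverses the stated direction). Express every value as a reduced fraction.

d4 = 20
d5 = 18
d6 = 67/4
d7 = 293/4
d8 = 313/4
d9 = 207/4
d10 = 67/2
endpoint = (-105/4, 291/2)

Apply edit: d3 := 6
  d4 = d1*4 = 20
  d5 = d3*3 = 18
  d6 = d2 - d4/4 + d5 = 67/4
  d7 = d1 + d6*3 + d5 = 293/4
  d8 = 5 + d7 = 313/4
  d9 = d3*5 + d5 + d2 = 207/4
  d10 = d6*2 = 67/2
Walk from origin (0, 0):
  seg 1: left by d8 = 313/4 → (-313/4, 0)
  seg 2: up by d7 = 293/4 → (-313/4, 293/4)
  seg 3: up by d8 = 313/4 → (-313/4, 303/2)
  seg 4: right by d10 = 67/2 → (-179/4, 303/2)
  seg 5: down by d3 = 6 → (-179/4, 291/2)
  seg 6: right by d10 = 67/2 → (-45/4, 291/2)
  seg 7: left by d4 = 20 → (-125/4, 291/2)
  seg 8: right by d1 = 5 → (-105/4, 291/2)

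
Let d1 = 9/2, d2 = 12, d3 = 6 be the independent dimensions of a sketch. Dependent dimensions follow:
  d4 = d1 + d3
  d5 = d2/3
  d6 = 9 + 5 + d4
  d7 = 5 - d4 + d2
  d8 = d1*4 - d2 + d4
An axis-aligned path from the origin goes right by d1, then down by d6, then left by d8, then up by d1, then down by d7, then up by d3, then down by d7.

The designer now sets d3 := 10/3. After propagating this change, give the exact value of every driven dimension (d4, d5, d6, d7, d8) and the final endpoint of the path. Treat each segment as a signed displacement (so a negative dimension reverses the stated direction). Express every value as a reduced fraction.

d4 = 47/6
d5 = 4
d6 = 131/6
d7 = 55/6
d8 = 83/6
endpoint = (-28/3, -97/3)

Apply edit: d3 := 10/3
  d4 = d1 + d3 = 47/6
  d5 = d2/3 = 4
  d6 = 9 + 5 + d4 = 131/6
  d7 = 5 - d4 + d2 = 55/6
  d8 = d1*4 - d2 + d4 = 83/6
Walk from origin (0, 0):
  seg 1: right by d1 = 9/2 → (9/2, 0)
  seg 2: down by d6 = 131/6 → (9/2, -131/6)
  seg 3: left by d8 = 83/6 → (-28/3, -131/6)
  seg 4: up by d1 = 9/2 → (-28/3, -52/3)
  seg 5: down by d7 = 55/6 → (-28/3, -53/2)
  seg 6: up by d3 = 10/3 → (-28/3, -139/6)
  seg 7: down by d7 = 55/6 → (-28/3, -97/3)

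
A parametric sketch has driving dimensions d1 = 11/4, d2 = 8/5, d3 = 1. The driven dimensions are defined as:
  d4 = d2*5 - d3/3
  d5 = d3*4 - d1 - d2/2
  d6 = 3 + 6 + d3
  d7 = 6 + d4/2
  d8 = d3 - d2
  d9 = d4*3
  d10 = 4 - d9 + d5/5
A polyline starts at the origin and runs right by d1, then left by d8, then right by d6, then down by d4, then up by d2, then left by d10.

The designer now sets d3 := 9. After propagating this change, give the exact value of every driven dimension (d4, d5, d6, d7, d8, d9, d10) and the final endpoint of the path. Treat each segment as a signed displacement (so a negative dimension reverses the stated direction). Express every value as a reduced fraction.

Apply edit: d3 := 9
  d4 = d2*5 - d3/3 = 5
  d5 = d3*4 - d1 - d2/2 = 649/20
  d6 = 3 + 6 + d3 = 18
  d7 = 6 + d4/2 = 17/2
  d8 = d3 - d2 = 37/5
  d9 = d4*3 = 15
  d10 = 4 - d9 + d5/5 = -451/100
Walk from origin (0, 0):
  seg 1: right by d1 = 11/4 → (11/4, 0)
  seg 2: left by d8 = 37/5 → (-93/20, 0)
  seg 3: right by d6 = 18 → (267/20, 0)
  seg 4: down by d4 = 5 → (267/20, -5)
  seg 5: up by d2 = 8/5 → (267/20, -17/5)
  seg 6: left by d10 = -451/100 → (893/50, -17/5)

d4 = 5
d5 = 649/20
d6 = 18
d7 = 17/2
d8 = 37/5
d9 = 15
d10 = -451/100
endpoint = (893/50, -17/5)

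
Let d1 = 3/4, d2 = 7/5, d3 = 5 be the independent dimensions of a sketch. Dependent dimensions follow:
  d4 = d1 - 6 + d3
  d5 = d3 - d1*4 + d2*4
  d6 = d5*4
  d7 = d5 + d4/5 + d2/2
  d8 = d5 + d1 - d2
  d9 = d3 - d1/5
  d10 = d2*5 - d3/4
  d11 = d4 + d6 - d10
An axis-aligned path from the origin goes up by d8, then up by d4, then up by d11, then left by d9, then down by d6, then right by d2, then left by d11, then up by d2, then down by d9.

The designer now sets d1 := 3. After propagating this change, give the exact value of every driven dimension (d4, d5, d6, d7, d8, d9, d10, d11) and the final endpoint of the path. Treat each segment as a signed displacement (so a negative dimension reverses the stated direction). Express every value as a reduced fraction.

Apply edit: d1 := 3
  d4 = d1 - 6 + d3 = 2
  d5 = d3 - d1*4 + d2*4 = -7/5
  d6 = d5*4 = -28/5
  d7 = d5 + d4/5 + d2/2 = -3/10
  d8 = d5 + d1 - d2 = 1/5
  d9 = d3 - d1/5 = 22/5
  d10 = d2*5 - d3/4 = 23/4
  d11 = d4 + d6 - d10 = -187/20
Walk from origin (0, 0):
  seg 1: up by d8 = 1/5 → (0, 1/5)
  seg 2: up by d4 = 2 → (0, 11/5)
  seg 3: up by d11 = -187/20 → (0, -143/20)
  seg 4: left by d9 = 22/5 → (-22/5, -143/20)
  seg 5: down by d6 = -28/5 → (-22/5, -31/20)
  seg 6: right by d2 = 7/5 → (-3, -31/20)
  seg 7: left by d11 = -187/20 → (127/20, -31/20)
  seg 8: up by d2 = 7/5 → (127/20, -3/20)
  seg 9: down by d9 = 22/5 → (127/20, -91/20)

d4 = 2
d5 = -7/5
d6 = -28/5
d7 = -3/10
d8 = 1/5
d9 = 22/5
d10 = 23/4
d11 = -187/20
endpoint = (127/20, -91/20)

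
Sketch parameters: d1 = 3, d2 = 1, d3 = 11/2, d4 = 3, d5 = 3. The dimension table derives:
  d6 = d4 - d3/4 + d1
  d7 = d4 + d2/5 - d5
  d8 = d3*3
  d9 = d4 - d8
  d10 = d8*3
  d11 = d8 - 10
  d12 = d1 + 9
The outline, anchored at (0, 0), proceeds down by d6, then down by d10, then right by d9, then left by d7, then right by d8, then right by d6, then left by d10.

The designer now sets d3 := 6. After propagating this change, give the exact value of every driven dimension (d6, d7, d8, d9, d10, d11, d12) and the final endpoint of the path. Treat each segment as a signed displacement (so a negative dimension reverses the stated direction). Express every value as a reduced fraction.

d6 = 9/2
d7 = 1/5
d8 = 18
d9 = -15
d10 = 54
d11 = 8
d12 = 12
endpoint = (-467/10, -117/2)

Apply edit: d3 := 6
  d6 = d4 - d3/4 + d1 = 9/2
  d7 = d4 + d2/5 - d5 = 1/5
  d8 = d3*3 = 18
  d9 = d4 - d8 = -15
  d10 = d8*3 = 54
  d11 = d8 - 10 = 8
  d12 = d1 + 9 = 12
Walk from origin (0, 0):
  seg 1: down by d6 = 9/2 → (0, -9/2)
  seg 2: down by d10 = 54 → (0, -117/2)
  seg 3: right by d9 = -15 → (-15, -117/2)
  seg 4: left by d7 = 1/5 → (-76/5, -117/2)
  seg 5: right by d8 = 18 → (14/5, -117/2)
  seg 6: right by d6 = 9/2 → (73/10, -117/2)
  seg 7: left by d10 = 54 → (-467/10, -117/2)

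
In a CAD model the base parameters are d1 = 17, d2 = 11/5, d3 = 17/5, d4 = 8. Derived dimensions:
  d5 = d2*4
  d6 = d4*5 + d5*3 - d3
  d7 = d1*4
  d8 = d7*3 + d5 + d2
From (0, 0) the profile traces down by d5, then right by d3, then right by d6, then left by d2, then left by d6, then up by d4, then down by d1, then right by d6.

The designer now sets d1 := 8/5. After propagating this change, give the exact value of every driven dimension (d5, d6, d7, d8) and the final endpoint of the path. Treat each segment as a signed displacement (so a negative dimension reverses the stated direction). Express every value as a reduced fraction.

d5 = 44/5
d6 = 63
d7 = 32/5
d8 = 151/5
endpoint = (321/5, -12/5)

Apply edit: d1 := 8/5
  d5 = d2*4 = 44/5
  d6 = d4*5 + d5*3 - d3 = 63
  d7 = d1*4 = 32/5
  d8 = d7*3 + d5 + d2 = 151/5
Walk from origin (0, 0):
  seg 1: down by d5 = 44/5 → (0, -44/5)
  seg 2: right by d3 = 17/5 → (17/5, -44/5)
  seg 3: right by d6 = 63 → (332/5, -44/5)
  seg 4: left by d2 = 11/5 → (321/5, -44/5)
  seg 5: left by d6 = 63 → (6/5, -44/5)
  seg 6: up by d4 = 8 → (6/5, -4/5)
  seg 7: down by d1 = 8/5 → (6/5, -12/5)
  seg 8: right by d6 = 63 → (321/5, -12/5)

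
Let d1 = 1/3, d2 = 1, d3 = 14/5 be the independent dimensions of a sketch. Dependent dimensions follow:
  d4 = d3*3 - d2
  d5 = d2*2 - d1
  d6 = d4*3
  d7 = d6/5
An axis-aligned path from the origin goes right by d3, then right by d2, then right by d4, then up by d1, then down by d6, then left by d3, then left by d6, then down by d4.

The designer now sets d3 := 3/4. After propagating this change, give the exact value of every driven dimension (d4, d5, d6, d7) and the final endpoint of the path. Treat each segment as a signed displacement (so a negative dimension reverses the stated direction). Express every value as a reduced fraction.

Apply edit: d3 := 3/4
  d4 = d3*3 - d2 = 5/4
  d5 = d2*2 - d1 = 5/3
  d6 = d4*3 = 15/4
  d7 = d6/5 = 3/4
Walk from origin (0, 0):
  seg 1: right by d3 = 3/4 → (3/4, 0)
  seg 2: right by d2 = 1 → (7/4, 0)
  seg 3: right by d4 = 5/4 → (3, 0)
  seg 4: up by d1 = 1/3 → (3, 1/3)
  seg 5: down by d6 = 15/4 → (3, -41/12)
  seg 6: left by d3 = 3/4 → (9/4, -41/12)
  seg 7: left by d6 = 15/4 → (-3/2, -41/12)
  seg 8: down by d4 = 5/4 → (-3/2, -14/3)

d4 = 5/4
d5 = 5/3
d6 = 15/4
d7 = 3/4
endpoint = (-3/2, -14/3)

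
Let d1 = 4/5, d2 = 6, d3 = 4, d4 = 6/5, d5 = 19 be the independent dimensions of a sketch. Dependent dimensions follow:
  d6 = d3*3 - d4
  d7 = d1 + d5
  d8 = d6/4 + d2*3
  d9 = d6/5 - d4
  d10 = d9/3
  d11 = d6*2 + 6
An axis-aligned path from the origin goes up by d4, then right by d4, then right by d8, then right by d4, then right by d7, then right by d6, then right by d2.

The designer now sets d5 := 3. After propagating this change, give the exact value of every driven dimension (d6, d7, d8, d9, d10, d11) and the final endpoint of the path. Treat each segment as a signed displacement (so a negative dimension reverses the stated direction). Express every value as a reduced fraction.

Apply edit: d5 := 3
  d6 = d3*3 - d4 = 54/5
  d7 = d1 + d5 = 19/5
  d8 = d6/4 + d2*3 = 207/10
  d9 = d6/5 - d4 = 24/25
  d10 = d9/3 = 8/25
  d11 = d6*2 + 6 = 138/5
Walk from origin (0, 0):
  seg 1: up by d4 = 6/5 → (0, 6/5)
  seg 2: right by d4 = 6/5 → (6/5, 6/5)
  seg 3: right by d8 = 207/10 → (219/10, 6/5)
  seg 4: right by d4 = 6/5 → (231/10, 6/5)
  seg 5: right by d7 = 19/5 → (269/10, 6/5)
  seg 6: right by d6 = 54/5 → (377/10, 6/5)
  seg 7: right by d2 = 6 → (437/10, 6/5)

d6 = 54/5
d7 = 19/5
d8 = 207/10
d9 = 24/25
d10 = 8/25
d11 = 138/5
endpoint = (437/10, 6/5)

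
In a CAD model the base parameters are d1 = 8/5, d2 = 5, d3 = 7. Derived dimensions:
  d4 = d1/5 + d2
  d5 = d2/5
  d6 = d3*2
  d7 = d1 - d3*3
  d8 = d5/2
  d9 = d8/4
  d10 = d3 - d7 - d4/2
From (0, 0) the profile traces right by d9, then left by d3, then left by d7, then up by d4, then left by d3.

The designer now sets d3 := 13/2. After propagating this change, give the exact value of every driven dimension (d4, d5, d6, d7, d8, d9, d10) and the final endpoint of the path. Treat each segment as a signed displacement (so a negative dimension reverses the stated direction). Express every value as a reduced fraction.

d4 = 133/25
d5 = 1
d6 = 13
d7 = -179/10
d8 = 1/2
d9 = 1/8
d10 = 1087/50
endpoint = (201/40, 133/25)

Apply edit: d3 := 13/2
  d4 = d1/5 + d2 = 133/25
  d5 = d2/5 = 1
  d6 = d3*2 = 13
  d7 = d1 - d3*3 = -179/10
  d8 = d5/2 = 1/2
  d9 = d8/4 = 1/8
  d10 = d3 - d7 - d4/2 = 1087/50
Walk from origin (0, 0):
  seg 1: right by d9 = 1/8 → (1/8, 0)
  seg 2: left by d3 = 13/2 → (-51/8, 0)
  seg 3: left by d7 = -179/10 → (461/40, 0)
  seg 4: up by d4 = 133/25 → (461/40, 133/25)
  seg 5: left by d3 = 13/2 → (201/40, 133/25)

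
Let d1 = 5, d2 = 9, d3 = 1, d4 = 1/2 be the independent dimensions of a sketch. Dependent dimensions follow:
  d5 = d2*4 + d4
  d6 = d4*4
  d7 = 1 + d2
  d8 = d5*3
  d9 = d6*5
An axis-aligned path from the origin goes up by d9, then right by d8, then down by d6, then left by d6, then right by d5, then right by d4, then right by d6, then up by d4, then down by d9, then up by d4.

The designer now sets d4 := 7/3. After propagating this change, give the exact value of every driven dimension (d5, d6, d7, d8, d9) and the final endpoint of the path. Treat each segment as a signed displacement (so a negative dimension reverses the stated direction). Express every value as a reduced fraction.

d5 = 115/3
d6 = 28/3
d7 = 10
d8 = 115
d9 = 140/3
endpoint = (467/3, -14/3)

Apply edit: d4 := 7/3
  d5 = d2*4 + d4 = 115/3
  d6 = d4*4 = 28/3
  d7 = 1 + d2 = 10
  d8 = d5*3 = 115
  d9 = d6*5 = 140/3
Walk from origin (0, 0):
  seg 1: up by d9 = 140/3 → (0, 140/3)
  seg 2: right by d8 = 115 → (115, 140/3)
  seg 3: down by d6 = 28/3 → (115, 112/3)
  seg 4: left by d6 = 28/3 → (317/3, 112/3)
  seg 5: right by d5 = 115/3 → (144, 112/3)
  seg 6: right by d4 = 7/3 → (439/3, 112/3)
  seg 7: right by d6 = 28/3 → (467/3, 112/3)
  seg 8: up by d4 = 7/3 → (467/3, 119/3)
  seg 9: down by d9 = 140/3 → (467/3, -7)
  seg 10: up by d4 = 7/3 → (467/3, -14/3)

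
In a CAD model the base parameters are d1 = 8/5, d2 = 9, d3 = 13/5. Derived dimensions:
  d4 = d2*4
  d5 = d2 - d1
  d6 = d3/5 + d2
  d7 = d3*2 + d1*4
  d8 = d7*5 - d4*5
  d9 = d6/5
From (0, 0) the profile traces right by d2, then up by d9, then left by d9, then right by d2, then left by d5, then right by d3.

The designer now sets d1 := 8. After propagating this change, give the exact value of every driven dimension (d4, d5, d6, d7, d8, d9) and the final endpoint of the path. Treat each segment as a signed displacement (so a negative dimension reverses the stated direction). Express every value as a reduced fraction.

Apply edit: d1 := 8
  d4 = d2*4 = 36
  d5 = d2 - d1 = 1
  d6 = d3/5 + d2 = 238/25
  d7 = d3*2 + d1*4 = 186/5
  d8 = d7*5 - d4*5 = 6
  d9 = d6/5 = 238/125
Walk from origin (0, 0):
  seg 1: right by d2 = 9 → (9, 0)
  seg 2: up by d9 = 238/125 → (9, 238/125)
  seg 3: left by d9 = 238/125 → (887/125, 238/125)
  seg 4: right by d2 = 9 → (2012/125, 238/125)
  seg 5: left by d5 = 1 → (1887/125, 238/125)
  seg 6: right by d3 = 13/5 → (2212/125, 238/125)

d4 = 36
d5 = 1
d6 = 238/25
d7 = 186/5
d8 = 6
d9 = 238/125
endpoint = (2212/125, 238/125)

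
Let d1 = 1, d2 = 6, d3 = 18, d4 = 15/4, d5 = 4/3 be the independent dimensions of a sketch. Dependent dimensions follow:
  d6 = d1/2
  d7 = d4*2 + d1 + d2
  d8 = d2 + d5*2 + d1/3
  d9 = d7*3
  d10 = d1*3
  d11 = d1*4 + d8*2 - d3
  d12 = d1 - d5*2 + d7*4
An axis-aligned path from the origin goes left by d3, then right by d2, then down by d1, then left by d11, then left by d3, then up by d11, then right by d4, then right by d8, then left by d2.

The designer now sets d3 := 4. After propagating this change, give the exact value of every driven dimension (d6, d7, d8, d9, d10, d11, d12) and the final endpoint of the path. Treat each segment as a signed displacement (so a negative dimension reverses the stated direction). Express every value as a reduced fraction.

Apply edit: d3 := 4
  d6 = d1/2 = 1/2
  d7 = d4*2 + d1 + d2 = 29/2
  d8 = d2 + d5*2 + d1/3 = 9
  d9 = d7*3 = 87/2
  d10 = d1*3 = 3
  d11 = d1*4 + d8*2 - d3 = 18
  d12 = d1 - d5*2 + d7*4 = 169/3
Walk from origin (0, 0):
  seg 1: left by d3 = 4 → (-4, 0)
  seg 2: right by d2 = 6 → (2, 0)
  seg 3: down by d1 = 1 → (2, -1)
  seg 4: left by d11 = 18 → (-16, -1)
  seg 5: left by d3 = 4 → (-20, -1)
  seg 6: up by d11 = 18 → (-20, 17)
  seg 7: right by d4 = 15/4 → (-65/4, 17)
  seg 8: right by d8 = 9 → (-29/4, 17)
  seg 9: left by d2 = 6 → (-53/4, 17)

d6 = 1/2
d7 = 29/2
d8 = 9
d9 = 87/2
d10 = 3
d11 = 18
d12 = 169/3
endpoint = (-53/4, 17)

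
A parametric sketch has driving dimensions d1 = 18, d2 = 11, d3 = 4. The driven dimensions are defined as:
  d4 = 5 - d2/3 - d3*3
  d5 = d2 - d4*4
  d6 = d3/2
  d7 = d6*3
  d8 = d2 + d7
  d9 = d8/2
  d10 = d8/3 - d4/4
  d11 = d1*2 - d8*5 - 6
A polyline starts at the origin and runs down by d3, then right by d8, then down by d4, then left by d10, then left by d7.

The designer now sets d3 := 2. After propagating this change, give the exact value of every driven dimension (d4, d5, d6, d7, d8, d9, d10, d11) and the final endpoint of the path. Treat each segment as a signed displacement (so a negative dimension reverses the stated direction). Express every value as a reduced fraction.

d4 = -14/3
d5 = 89/3
d6 = 1
d7 = 3
d8 = 14
d9 = 7
d10 = 35/6
d11 = -40
endpoint = (31/6, 8/3)

Apply edit: d3 := 2
  d4 = 5 - d2/3 - d3*3 = -14/3
  d5 = d2 - d4*4 = 89/3
  d6 = d3/2 = 1
  d7 = d6*3 = 3
  d8 = d2 + d7 = 14
  d9 = d8/2 = 7
  d10 = d8/3 - d4/4 = 35/6
  d11 = d1*2 - d8*5 - 6 = -40
Walk from origin (0, 0):
  seg 1: down by d3 = 2 → (0, -2)
  seg 2: right by d8 = 14 → (14, -2)
  seg 3: down by d4 = -14/3 → (14, 8/3)
  seg 4: left by d10 = 35/6 → (49/6, 8/3)
  seg 5: left by d7 = 3 → (31/6, 8/3)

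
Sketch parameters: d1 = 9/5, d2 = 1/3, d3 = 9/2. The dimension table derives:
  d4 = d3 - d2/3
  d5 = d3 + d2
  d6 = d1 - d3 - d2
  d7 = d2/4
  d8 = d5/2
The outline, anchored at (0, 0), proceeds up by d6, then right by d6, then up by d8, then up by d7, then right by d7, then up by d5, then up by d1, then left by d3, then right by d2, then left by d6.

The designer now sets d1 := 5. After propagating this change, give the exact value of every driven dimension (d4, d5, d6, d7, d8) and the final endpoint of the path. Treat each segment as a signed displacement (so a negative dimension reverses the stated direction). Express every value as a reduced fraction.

d4 = 79/18
d5 = 29/6
d6 = 1/6
d7 = 1/12
d8 = 29/12
endpoint = (-49/12, 25/2)

Apply edit: d1 := 5
  d4 = d3 - d2/3 = 79/18
  d5 = d3 + d2 = 29/6
  d6 = d1 - d3 - d2 = 1/6
  d7 = d2/4 = 1/12
  d8 = d5/2 = 29/12
Walk from origin (0, 0):
  seg 1: up by d6 = 1/6 → (0, 1/6)
  seg 2: right by d6 = 1/6 → (1/6, 1/6)
  seg 3: up by d8 = 29/12 → (1/6, 31/12)
  seg 4: up by d7 = 1/12 → (1/6, 8/3)
  seg 5: right by d7 = 1/12 → (1/4, 8/3)
  seg 6: up by d5 = 29/6 → (1/4, 15/2)
  seg 7: up by d1 = 5 → (1/4, 25/2)
  seg 8: left by d3 = 9/2 → (-17/4, 25/2)
  seg 9: right by d2 = 1/3 → (-47/12, 25/2)
  seg 10: left by d6 = 1/6 → (-49/12, 25/2)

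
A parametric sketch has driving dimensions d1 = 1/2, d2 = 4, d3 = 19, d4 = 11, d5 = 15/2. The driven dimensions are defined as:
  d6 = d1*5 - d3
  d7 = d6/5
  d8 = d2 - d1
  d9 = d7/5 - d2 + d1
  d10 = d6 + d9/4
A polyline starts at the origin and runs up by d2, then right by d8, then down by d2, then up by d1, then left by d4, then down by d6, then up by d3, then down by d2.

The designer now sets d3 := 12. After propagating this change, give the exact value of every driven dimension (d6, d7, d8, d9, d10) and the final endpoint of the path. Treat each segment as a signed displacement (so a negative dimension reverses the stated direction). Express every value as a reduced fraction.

d6 = -19/2
d7 = -19/10
d8 = 7/2
d9 = -97/25
d10 = -1047/100
endpoint = (-15/2, 18)

Apply edit: d3 := 12
  d6 = d1*5 - d3 = -19/2
  d7 = d6/5 = -19/10
  d8 = d2 - d1 = 7/2
  d9 = d7/5 - d2 + d1 = -97/25
  d10 = d6 + d9/4 = -1047/100
Walk from origin (0, 0):
  seg 1: up by d2 = 4 → (0, 4)
  seg 2: right by d8 = 7/2 → (7/2, 4)
  seg 3: down by d2 = 4 → (7/2, 0)
  seg 4: up by d1 = 1/2 → (7/2, 1/2)
  seg 5: left by d4 = 11 → (-15/2, 1/2)
  seg 6: down by d6 = -19/2 → (-15/2, 10)
  seg 7: up by d3 = 12 → (-15/2, 22)
  seg 8: down by d2 = 4 → (-15/2, 18)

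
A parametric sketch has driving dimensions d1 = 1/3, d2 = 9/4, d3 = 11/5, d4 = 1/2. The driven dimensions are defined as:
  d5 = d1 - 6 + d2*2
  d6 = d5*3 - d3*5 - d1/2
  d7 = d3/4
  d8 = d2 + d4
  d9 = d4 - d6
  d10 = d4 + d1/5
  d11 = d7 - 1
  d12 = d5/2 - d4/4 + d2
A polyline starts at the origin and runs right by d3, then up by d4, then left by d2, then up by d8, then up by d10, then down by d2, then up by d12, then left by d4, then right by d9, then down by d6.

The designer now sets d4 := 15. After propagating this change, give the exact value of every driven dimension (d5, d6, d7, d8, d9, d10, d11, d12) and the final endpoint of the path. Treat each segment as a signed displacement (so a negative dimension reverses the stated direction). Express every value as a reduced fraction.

Apply edit: d4 := 15
  d5 = d1 - 6 + d2*2 = -7/6
  d6 = d5*3 - d3*5 - d1/2 = -44/3
  d7 = d3/4 = 11/20
  d8 = d2 + d4 = 69/4
  d9 = d4 - d6 = 89/3
  d10 = d4 + d1/5 = 226/15
  d11 = d7 - 1 = -9/20
  d12 = d5/2 - d4/4 + d2 = -25/12
Walk from origin (0, 0):
  seg 1: right by d3 = 11/5 → (11/5, 0)
  seg 2: up by d4 = 15 → (11/5, 15)
  seg 3: left by d2 = 9/4 → (-1/20, 15)
  seg 4: up by d8 = 69/4 → (-1/20, 129/4)
  seg 5: up by d10 = 226/15 → (-1/20, 2839/60)
  seg 6: down by d2 = 9/4 → (-1/20, 676/15)
  seg 7: up by d12 = -25/12 → (-1/20, 2579/60)
  seg 8: left by d4 = 15 → (-301/20, 2579/60)
  seg 9: right by d9 = 89/3 → (877/60, 2579/60)
  seg 10: down by d6 = -44/3 → (877/60, 1153/20)

d5 = -7/6
d6 = -44/3
d7 = 11/20
d8 = 69/4
d9 = 89/3
d10 = 226/15
d11 = -9/20
d12 = -25/12
endpoint = (877/60, 1153/20)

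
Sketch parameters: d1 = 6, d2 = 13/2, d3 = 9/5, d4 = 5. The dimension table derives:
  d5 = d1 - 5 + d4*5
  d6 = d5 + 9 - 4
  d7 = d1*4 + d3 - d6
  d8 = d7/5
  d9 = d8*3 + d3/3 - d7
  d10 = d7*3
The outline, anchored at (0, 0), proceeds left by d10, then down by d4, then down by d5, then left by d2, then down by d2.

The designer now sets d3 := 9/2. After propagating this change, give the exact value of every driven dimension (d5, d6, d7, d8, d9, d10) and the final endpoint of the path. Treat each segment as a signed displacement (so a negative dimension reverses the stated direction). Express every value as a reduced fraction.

Apply edit: d3 := 9/2
  d5 = d1 - 5 + d4*5 = 26
  d6 = d5 + 9 - 4 = 31
  d7 = d1*4 + d3 - d6 = -5/2
  d8 = d7/5 = -1/2
  d9 = d8*3 + d3/3 - d7 = 5/2
  d10 = d7*3 = -15/2
Walk from origin (0, 0):
  seg 1: left by d10 = -15/2 → (15/2, 0)
  seg 2: down by d4 = 5 → (15/2, -5)
  seg 3: down by d5 = 26 → (15/2, -31)
  seg 4: left by d2 = 13/2 → (1, -31)
  seg 5: down by d2 = 13/2 → (1, -75/2)

d5 = 26
d6 = 31
d7 = -5/2
d8 = -1/2
d9 = 5/2
d10 = -15/2
endpoint = (1, -75/2)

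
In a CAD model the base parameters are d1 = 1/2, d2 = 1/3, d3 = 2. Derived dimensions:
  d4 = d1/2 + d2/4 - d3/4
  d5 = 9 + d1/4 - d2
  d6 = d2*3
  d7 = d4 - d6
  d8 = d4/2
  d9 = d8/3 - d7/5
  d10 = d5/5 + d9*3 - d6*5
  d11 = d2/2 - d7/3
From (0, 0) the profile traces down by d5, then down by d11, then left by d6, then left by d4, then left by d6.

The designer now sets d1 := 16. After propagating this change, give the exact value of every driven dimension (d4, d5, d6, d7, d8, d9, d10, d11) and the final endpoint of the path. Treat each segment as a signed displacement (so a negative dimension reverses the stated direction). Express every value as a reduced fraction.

d4 = 91/12
d5 = 38/3
d6 = 1
d7 = 79/12
d8 = 91/24
d9 = -19/360
d10 = -21/8
d11 = -73/36
endpoint = (-115/12, -383/36)

Apply edit: d1 := 16
  d4 = d1/2 + d2/4 - d3/4 = 91/12
  d5 = 9 + d1/4 - d2 = 38/3
  d6 = d2*3 = 1
  d7 = d4 - d6 = 79/12
  d8 = d4/2 = 91/24
  d9 = d8/3 - d7/5 = -19/360
  d10 = d5/5 + d9*3 - d6*5 = -21/8
  d11 = d2/2 - d7/3 = -73/36
Walk from origin (0, 0):
  seg 1: down by d5 = 38/3 → (0, -38/3)
  seg 2: down by d11 = -73/36 → (0, -383/36)
  seg 3: left by d6 = 1 → (-1, -383/36)
  seg 4: left by d4 = 91/12 → (-103/12, -383/36)
  seg 5: left by d6 = 1 → (-115/12, -383/36)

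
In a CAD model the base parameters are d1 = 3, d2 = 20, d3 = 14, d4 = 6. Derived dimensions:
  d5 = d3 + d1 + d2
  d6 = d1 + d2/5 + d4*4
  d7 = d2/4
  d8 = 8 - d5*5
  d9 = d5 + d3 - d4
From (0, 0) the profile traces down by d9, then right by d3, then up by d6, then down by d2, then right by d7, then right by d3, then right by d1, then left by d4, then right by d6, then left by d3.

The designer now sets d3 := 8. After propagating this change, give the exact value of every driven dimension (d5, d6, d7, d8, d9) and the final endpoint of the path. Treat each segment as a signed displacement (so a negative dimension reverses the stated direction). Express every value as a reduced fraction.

Apply edit: d3 := 8
  d5 = d3 + d1 + d2 = 31
  d6 = d1 + d2/5 + d4*4 = 31
  d7 = d2/4 = 5
  d8 = 8 - d5*5 = -147
  d9 = d5 + d3 - d4 = 33
Walk from origin (0, 0):
  seg 1: down by d9 = 33 → (0, -33)
  seg 2: right by d3 = 8 → (8, -33)
  seg 3: up by d6 = 31 → (8, -2)
  seg 4: down by d2 = 20 → (8, -22)
  seg 5: right by d7 = 5 → (13, -22)
  seg 6: right by d3 = 8 → (21, -22)
  seg 7: right by d1 = 3 → (24, -22)
  seg 8: left by d4 = 6 → (18, -22)
  seg 9: right by d6 = 31 → (49, -22)
  seg 10: left by d3 = 8 → (41, -22)

d5 = 31
d6 = 31
d7 = 5
d8 = -147
d9 = 33
endpoint = (41, -22)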